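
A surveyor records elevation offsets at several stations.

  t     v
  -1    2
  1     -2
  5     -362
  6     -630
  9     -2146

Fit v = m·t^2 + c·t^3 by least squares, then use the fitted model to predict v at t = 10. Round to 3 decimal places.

v̂ = -2949.384

Forming XᵀX = [[8484, 69950]; [69950, 593724]] and Xᵀv = [-205556, -1745768]ᵀ gives XᵀX·[m, c]ᵀ = Xᵀv.
Determinant 8484·593724 − 69950² = 144151916.
m = ((-205556)·593724 − 69950·(-1745768))/144151916 = 18235264/36037979; c = (8484·(-1745768) − 69950·(-205556))/144151916 = -108113378/36037979.
At t = 10: v̂ = (18235264/36037979)·(100) + (-108113378/36037979)·(1000) = -106289851600/36037979.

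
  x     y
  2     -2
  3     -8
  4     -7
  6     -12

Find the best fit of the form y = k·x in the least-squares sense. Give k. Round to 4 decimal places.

The normal equations are: 65·k = -128.
(Σx·x = 65, Σx·y = -128.)
k = (-128)/65 = -1.96923.

k = -1.9692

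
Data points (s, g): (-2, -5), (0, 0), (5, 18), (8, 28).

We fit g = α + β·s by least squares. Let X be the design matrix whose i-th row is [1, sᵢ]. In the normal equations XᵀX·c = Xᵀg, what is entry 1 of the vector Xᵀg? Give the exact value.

41

Entry 1 ↔ basis 1, so (Xᵀg)_{1} = Σᵢ gᵢ = (1)·(-5) + (1)·(0) + (1)·(18) + (1)·(28) = 41.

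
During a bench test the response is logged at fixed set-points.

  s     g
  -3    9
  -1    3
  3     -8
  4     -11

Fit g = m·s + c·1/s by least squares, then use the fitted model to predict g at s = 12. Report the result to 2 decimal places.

Entries of XᵀX: Σs·s = 35, Σs·1/s = 4, Σ1/s·1/s = 185/144.
And Σs·g = -98, Σ1/s·g = -137/12.
XᵀX·[m, c]ᵀ = Xᵀg becomes [[35, 4]; [4, 185/144]]·[m, c]ᵀ = [-98, -137/12]ᵀ.
det = 35·(185/144) − 4² = 4171/144.
m = ((-98)·(185/144) − 4·(-137/12))/(4171/144) = -11554/4171; c = (35·(-137/12) − 4·(-98))/(4171/144) = -1092/4171.
At s = 12: ĝ = (-11554/4171)·(12) + (-1092/4171)·(1/12) = -138739/4171.

ĝ = -33.26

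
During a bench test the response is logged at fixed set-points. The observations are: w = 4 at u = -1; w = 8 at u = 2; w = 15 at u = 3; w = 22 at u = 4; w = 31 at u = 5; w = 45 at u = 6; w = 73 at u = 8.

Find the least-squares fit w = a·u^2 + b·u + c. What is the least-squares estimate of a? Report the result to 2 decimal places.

a = 1.02

MᵀM·[a, b, c]ᵀ = Mᵀw reads: 6371·a + 951·b + 155·c = 7590;  951·a + 155·b + 27·c = 1154;  155·a + 27·b + 7·c = 198.
Solving the 3×3 system (Gaussian elimination) gives a = 11028/10829, b = 6527/10829, c = 5277/1547.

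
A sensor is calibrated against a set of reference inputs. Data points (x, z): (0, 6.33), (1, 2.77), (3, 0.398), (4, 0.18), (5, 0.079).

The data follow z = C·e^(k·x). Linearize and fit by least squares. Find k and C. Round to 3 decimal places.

With ln zᵢ as the transformed response and xᵢ as the regressor:
Σx = 13.0000, Σ(x)² = 51.0000, Σln z = -2.3103, Σx·ln z = -21.2958.
Equations: 51.0000·k + 13.0000·ln C = -21.2958;  13.0000·k + 5·ln C = -2.3103.
Slope k = (n·Σx·ln z − Σx·Σln z)/(n·Σ(x)² − (Σx)²) = (5·-21.2958 − 13.0000·-2.3103)/86.0000 = -0.88890; ln C = (Σln z − k·Σx)/n = 1.84909, so C = exp(1.84909) = 6.35405.

k = -0.889, C = 6.354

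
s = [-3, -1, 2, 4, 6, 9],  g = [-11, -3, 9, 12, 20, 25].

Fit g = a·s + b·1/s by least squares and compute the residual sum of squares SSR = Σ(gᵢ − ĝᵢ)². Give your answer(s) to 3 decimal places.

SSR = 17.364

Setting ∂/∂a … = 0 gives: 147·a + 6·b = 447;  6·a + (1897/1296)·b = 365/18.
(Σs·s = 147, Σs·1/s = 6, Σ1/s·1/s = 1897/1296, Σs·g = 447, Σ1/s·g = 365/18.)
Eliminating b: (1897/1296)·(row 1) − 6·(row 2) gives (77401/432)·a = (1897/1296)·447 − 6·(365/18) = 230093/432, so a = 230093/77401.
Then b = ((365/18) − 6·(230093/77401))/(1897/1296) = 129096/77401.
Residuals: -118100/77401, 126986/77401, 171875/77401, -1402/4553, 145946/77401, -150156/77401; SSR = 1344029/77401.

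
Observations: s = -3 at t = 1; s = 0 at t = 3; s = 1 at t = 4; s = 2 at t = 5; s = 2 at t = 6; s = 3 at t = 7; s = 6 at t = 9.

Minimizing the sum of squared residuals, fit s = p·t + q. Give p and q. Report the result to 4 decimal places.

p = 1.0238, q = -3.5476

Entries of MᵀM: Σt·t = 217, Σt = 35, Σ1 = 7.
Right-hand side: Σt·s = 98, Σs = 11.
Eliminating q: 7·(row 1) − 35·(row 2) gives 294·p = 7·98 − 35·11 = 301, so p = 43/42.
Then q = (11 − 35·(43/42))/7 = -149/42.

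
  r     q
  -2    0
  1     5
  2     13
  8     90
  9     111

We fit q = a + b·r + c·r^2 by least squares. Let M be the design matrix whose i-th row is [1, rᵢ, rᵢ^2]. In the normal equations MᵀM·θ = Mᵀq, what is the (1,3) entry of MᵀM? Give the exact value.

Row 1 ↔ basis 1, column 3 ↔ basis r^2, so (MᵀM)_{1,3} = Σᵢ r^2 = (1)·(4) + (1)·(1) + (1)·(4) + (1)·(64) + (1)·(81) = 154.

154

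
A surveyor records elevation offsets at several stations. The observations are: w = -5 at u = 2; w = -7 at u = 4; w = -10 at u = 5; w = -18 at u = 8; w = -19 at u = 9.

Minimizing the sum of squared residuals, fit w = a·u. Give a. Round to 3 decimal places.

a = -2.121

Setting ∂/∂a … = 0 gives: 190·a = -403.
a = (-403)/190 = -2.12105.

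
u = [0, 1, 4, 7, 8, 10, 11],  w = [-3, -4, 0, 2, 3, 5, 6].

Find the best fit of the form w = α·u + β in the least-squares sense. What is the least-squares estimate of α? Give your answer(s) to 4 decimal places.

The normal system XᵀX·[α, β]ᵀ = Xᵀw is [[351, 41]; [41, 7]]·[α, β]ᵀ = [150, 9]ᵀ.
Determinant 351·7 − 41² = 776.
α = (150·7 − 41·9)/776 = 681/776; β = (351·9 − 41·150)/776 = -2991/776.

α = 0.8776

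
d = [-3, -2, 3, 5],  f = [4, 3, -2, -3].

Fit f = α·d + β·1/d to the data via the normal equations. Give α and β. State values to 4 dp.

α = -0.4430, β = -4.5452

The normal system MᵀM·[α, β]ᵀ = Mᵀf is [[47, 4]; [4, 461/900]]·[α, β]ᵀ = [-39, -41/10]ᵀ.
det = 47·(461/900) − 4² = 7267/900.
α = ((-39)·(461/900) − 4·(-41/10))/(7267/900) = -3219/7267; β = (47·(-41/10) − 4·(-39))/(7267/900) = -33030/7267.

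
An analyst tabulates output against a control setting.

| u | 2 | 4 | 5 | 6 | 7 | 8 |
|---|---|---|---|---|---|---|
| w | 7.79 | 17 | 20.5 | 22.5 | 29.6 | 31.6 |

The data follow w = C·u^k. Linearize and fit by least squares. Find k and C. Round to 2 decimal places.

Taking logs, ln w = k·ln u + ln C, so regress ln w on ln u.
AᵀA = [[16.3136, 9.5060]; [9.5060, 6]], rhs = [29.5634, 17.8609]ᵀ  (here Σln u = 9.5060, Σ(ln u)² = 16.3136, Σln w = 17.8609, Σln u·ln w = 29.5634).
Solving (det = 7.5177): k = 1.01021, ln C = 1.37631, so C = exp(1.37631) = 3.96025.

k = 1.01, C = 3.96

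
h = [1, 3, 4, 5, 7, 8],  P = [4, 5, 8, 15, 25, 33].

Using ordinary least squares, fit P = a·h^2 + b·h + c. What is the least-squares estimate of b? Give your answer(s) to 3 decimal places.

b = -1.253

Sums needed: Σh^2·h^2 = 7460, Σh^2·h = 1072, Σh^2 = 164, Σh·h = 164, Σh = 28, Σ1 = 6.
For XᵀP: Σh^2·P = 3889, Σh·P = 565, ΣP = 90.
Inverting the 3×3 Gram matrix, [a, b, c]ᵀ = [95/156, -977/780, 21/5]ᵀ.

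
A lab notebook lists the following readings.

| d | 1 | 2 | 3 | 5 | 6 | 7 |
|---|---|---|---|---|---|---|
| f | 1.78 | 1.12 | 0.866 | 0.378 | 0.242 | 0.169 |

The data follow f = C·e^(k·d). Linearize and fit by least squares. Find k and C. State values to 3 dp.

k = -0.391, C = 2.615

Linearized form: ln f = k·d + ln C. From the 6 transformed points,
AᵀA = [[124.0000, 24.0000]; [24.0000, 6]], rhs = [-25.4505, -3.6235]ᵀ  (here Σd = 24.0000, Σ(d)² = 124.0000, Σln f = -3.6235, Σd·ln f = -25.4505).
Δ = 124.0000·6 − (24.0000)² = 168.0000; k = (-25.4505·6 − 24.0000·-3.6235)/168.0000 = -0.39131, ln C = (124.0000·-3.6235 − 24.0000·-25.4505)/168.0000 = 0.96133, so C = exp(0.96133) = 2.61518.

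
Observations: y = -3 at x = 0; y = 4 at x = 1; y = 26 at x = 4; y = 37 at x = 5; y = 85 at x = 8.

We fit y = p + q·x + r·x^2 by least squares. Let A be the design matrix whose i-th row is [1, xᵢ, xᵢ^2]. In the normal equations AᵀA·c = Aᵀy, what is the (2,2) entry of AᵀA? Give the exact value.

106

Row 2 ↔ basis x, column 2 ↔ basis x, so (AᵀA)_{2,2} = Σᵢ (x)·(x) = (0)·(0) + (1)·(1) + (4)·(4) + (5)·(5) + (8)·(8) = 106.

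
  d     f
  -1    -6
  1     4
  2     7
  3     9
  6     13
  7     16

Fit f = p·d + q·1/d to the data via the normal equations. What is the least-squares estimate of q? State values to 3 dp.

The normal equations are: 100·p + 6·q = 241;  6·p + (2125/882)·q = 440/21.
(Σd·d = 100, Σd·1/d = 6, Σ1/d·1/d = 2125/882, Σd·f = 241, Σ1/d·f = 440/21.)
Eliminating q: (2125/882)·(row 1) − 6·(row 2) gives (90374/441)·p = (2125/882)·241 − 6·(440/21) = 401245/882, so p = 401245/180748.
Then q = ((440/21) − 6·(401245/180748))/(2125/882) = 143157/45187.

q = 3.168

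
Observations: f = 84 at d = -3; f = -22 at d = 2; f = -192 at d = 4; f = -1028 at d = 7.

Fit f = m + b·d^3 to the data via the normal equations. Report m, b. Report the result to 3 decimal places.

XᵀX·[m, b]ᵀ = Xᵀf reads: 4·m + 388·b = -1158;  388·m + 122538·b = -367336.
Δ = 4·122538 − 388² = 339608.
m = ((-1158)·122538 − 388·(-367336))/339608 = 156841/84902; b = (4·(-367336) − 388·(-1158))/339608 = -127505/42451.

m = 1.847, b = -3.004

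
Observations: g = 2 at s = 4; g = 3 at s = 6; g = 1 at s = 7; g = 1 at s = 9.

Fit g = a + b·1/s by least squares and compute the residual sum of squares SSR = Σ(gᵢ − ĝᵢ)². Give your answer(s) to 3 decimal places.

Forming MᵀM = [[4, 169/252]; [169/252, 7813/63504]] and Mᵀg = [7, 79/63]ᵀ gives MᵀM·[a, b]ᵀ = Mᵀg.
Δ = 4·(7813/63504) − (169/252)² = 299/7056.
a = (7·(7813/63504) − (169/252)·(79/63))/(299/7056) = 11/23; b = (4·(79/63) − (169/252)·7)/(299/7056) = 2268/299.
Residuals: -112/299, 376/299, -168/299, -96/299; SSR = 640/299.

SSR = 2.140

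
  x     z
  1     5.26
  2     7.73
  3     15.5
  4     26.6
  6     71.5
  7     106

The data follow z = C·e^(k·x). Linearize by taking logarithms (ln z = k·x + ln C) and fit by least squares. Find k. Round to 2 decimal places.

k = 0.52

With ln zᵢ as the transformed response and xᵢ as the regressor:
AᵀA = [[115.0000, 23.0000]; [23.0000, 6]], rhs = [85.3588, 18.6601]ᵀ  (here Σx = 23.0000, Σ(x)² = 115.0000, Σln z = 18.6601, Σx·ln z = 85.3588).
Solving (det = 161.0000): k = 0.51534, ln C = 1.13455.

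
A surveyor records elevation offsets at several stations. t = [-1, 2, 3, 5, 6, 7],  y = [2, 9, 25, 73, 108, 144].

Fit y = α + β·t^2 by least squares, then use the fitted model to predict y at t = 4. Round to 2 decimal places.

Entries of MᵀM: Σ1 = 6, Σt^2 = 124, Σt^2·t^2 = 4420.
Moment sums: Σy = 361, Σt^2·y = 13032.
So MᵀM·[α, β]ᵀ = Mᵀy: [[6, 124]; [124, 4420]]·[α, β]ᵀ = [361, 13032]ᵀ.
Eliminating β: 4420·(row 1) − 124·(row 2) gives 11144·α = 4420·361 − 124·13032 = -20348, so α = -5087/2786.
Then β = (13032 − 124·(-5087/2786))/4420 = 8357/2786.
At t = 4: ŷ = (-5087/2786)·(1) + (8357/2786)·(16) = 18375/398.

ŷ = 46.17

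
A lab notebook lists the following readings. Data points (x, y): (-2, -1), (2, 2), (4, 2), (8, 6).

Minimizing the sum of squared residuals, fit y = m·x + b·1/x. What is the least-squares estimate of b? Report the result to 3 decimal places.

The normal equations are: 88·m + 4·b = 62;  4·m + (37/64)·b = 11/4.
(Σx·x = 88, Σx·1/x = 4, Σ1/x·1/x = 37/64, Σx·y = 62, Σ1/x·y = 11/4.)
det = 88·(37/64) − 4² = 279/8.
m = (62·(37/64) − 4·(11/4))/(279/8) = 265/372; b = (88·(11/4) − 4·62)/(279/8) = -16/93.

b = -0.172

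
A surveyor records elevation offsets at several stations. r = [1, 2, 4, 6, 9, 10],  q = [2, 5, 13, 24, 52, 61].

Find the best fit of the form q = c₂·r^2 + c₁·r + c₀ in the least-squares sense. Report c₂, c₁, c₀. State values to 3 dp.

c₂ = 0.520, c₁ = 0.886, c₀ = 0.831

Setting ∂/∂c₂ … = 0 gives: 18130·c₂ + 2018·c₁ + 238·c₀ = 11406;  2018·c₂ + 238·c₁ + 32·c₀ = 1286;  238·c₂ + 32·c₁ + 6·c₀ = 157.
Inverting the 3×3 Gram matrix, [c₂, c₁, c₀]ᵀ = [19159/36870, 32653/36870, 5107/6145]ᵀ.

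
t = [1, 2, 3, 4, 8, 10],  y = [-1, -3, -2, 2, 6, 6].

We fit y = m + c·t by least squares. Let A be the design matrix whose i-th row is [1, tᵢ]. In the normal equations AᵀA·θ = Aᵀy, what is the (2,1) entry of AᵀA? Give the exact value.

28

Row 2 ↔ basis t, column 1 ↔ basis 1, so (AᵀA)_{2,1} = Σᵢ t = (1)·(1) + (2)·(1) + (3)·(1) + (4)·(1) + (8)·(1) + (10)·(1) = 28.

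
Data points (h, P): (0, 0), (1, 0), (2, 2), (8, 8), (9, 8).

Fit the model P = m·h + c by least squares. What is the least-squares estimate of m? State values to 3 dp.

Compute the Gram sums: Σh·h = 150, Σh = 20, Σ1 = 5.
For XᵀP: Σh·P = 140, ΣP = 18.
So XᵀX·[m, c]ᵀ = XᵀP: [[150, 20]; [20, 5]]·[m, c]ᵀ = [140, 18]ᵀ.
Determinant 150·5 − 20² = 350.
m = (140·5 − 20·18)/350 = 34/35; c = (150·18 − 20·140)/350 = -2/7.

m = 0.971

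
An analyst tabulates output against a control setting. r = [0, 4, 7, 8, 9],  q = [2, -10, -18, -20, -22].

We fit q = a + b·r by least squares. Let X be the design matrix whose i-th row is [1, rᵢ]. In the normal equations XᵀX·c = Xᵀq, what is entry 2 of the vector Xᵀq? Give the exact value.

Entry 2 ↔ basis r, so (Xᵀq)_{2} = Σᵢ (r)·qᵢ = (0)·(2) + (4)·(-10) + (7)·(-18) + (8)·(-20) + (9)·(-22) = -524.

-524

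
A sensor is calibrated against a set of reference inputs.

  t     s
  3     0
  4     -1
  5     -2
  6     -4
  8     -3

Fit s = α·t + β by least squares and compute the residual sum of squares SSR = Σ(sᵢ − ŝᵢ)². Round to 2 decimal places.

Forming MᵀM = [[150, 26]; [26, 5]] and Mᵀs = [-62, -10]ᵀ gives MᵀM·[α, β]ᵀ = Mᵀs.
Eliminating β: 5·(row 1) − 26·(row 2) gives 74·α = 5·(-62) − 26·(-10) = -50, so α = -25/37.
Then β = ((-10) − 26·(-25/37))/5 = 56/37.
Residuals: 19/37, 7/37, -5/37, -54/37, 33/37; SSR = 120/37.

SSR = 3.24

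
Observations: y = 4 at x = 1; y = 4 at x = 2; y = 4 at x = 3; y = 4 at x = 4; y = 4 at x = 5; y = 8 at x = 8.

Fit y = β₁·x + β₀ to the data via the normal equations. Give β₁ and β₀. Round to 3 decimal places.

AᵀA·[β₁, β₀]ᵀ = Aᵀy reads: 119·β₁ + 23·β₀ = 124;  23·β₁ + 6·β₀ = 28.
Eliminating β₀: 6·(row 1) − 23·(row 2) gives 185·β₁ = 6·124 − 23·28 = 100, so β₁ = 20/37.
Then β₀ = (28 − 23·(20/37))/6 = 96/37.

β₁ = 0.541, β₀ = 2.595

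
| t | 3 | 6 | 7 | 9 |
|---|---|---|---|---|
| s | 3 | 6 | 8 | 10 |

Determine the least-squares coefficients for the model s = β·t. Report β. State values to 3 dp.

β = 1.091

Forming MᵀM = [[175]] and Mᵀs = [191]ᵀ gives MᵀM·[β]ᵀ = Mᵀs.
Hence β = 191 / 175 ≈ 1.09143.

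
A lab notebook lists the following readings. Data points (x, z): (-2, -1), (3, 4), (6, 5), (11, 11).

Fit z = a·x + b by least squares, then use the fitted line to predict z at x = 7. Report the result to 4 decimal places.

ẑ = 6.9831

Sums needed: Σx·x = 170, Σx = 18, Σ1 = 4.
Moment sums: Σx·z = 165, Σz = 19.
Eliminating b: 4·(row 1) − 18·(row 2) gives 356·a = 4·165 − 18·19 = 318, so a = 159/178.
Then b = (19 − 18·(159/178))/4 = 65/89.
At x = 7: ẑ = (159/178)·(7) + (65/89)·(1) = 1243/178.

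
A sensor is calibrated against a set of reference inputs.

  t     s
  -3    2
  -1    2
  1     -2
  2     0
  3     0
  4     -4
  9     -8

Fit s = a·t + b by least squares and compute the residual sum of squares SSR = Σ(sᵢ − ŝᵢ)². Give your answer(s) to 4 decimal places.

AᵀA·[a, b]ᵀ = Aᵀs reads: 121·a + 15·b = -98;  15·a + 7·b = -10.
Determinant 121·7 − 15² = 622.
a = ((-98)·7 − 15·(-10))/622 = -268/311; b = (121·(-10) − 15·(-98))/622 = 130/311.
Residuals: -312/311, 224/311, -484/311, 406/311, 674/311, -302/311, -206/311; SSR = 3648/311.

SSR = 11.7299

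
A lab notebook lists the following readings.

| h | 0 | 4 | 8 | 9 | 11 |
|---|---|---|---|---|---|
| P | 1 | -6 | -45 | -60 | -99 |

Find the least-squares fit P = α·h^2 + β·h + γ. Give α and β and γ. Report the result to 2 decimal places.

α = -1.08, β = 2.87, γ = 0.69

The normal system AᵀA·[α, β, γ]ᵀ = AᵀP is [[25554, 2636, 282]; [2636, 282, 32]; [282, 32, 5]]·[α, β, γ]ᵀ = [-19815, -2013, -209]ᵀ.
Row-reducing yields α = -145807/135062, β = 388263/135062, γ = 46520/67531.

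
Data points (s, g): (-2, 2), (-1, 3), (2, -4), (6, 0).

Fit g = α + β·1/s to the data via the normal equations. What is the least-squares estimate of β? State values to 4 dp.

Forming AᵀA = [[4, -5/6]; [-5/6, 55/36]] and Aᵀg = [1, -6]ᵀ gives AᵀA·[α, β]ᵀ = Aᵀg.
Determinant 4·(55/36) − (-5/6)² = 65/12.
α = (1·(55/36) − (-5/6)·(-6))/(65/12) = -25/39; β = (4·(-6) − (-5/6)·1)/(65/12) = -278/65.

β = -4.2769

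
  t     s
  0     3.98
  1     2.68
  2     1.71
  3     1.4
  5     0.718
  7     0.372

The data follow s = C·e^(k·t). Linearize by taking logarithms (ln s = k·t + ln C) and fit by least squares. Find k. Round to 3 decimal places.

Taking logs, ln s = k·t + ln C, so regress ln s on t.
Over the data: Σt = 18.0000, Σ(t)² = 88.0000, Σln s = 1.9199, Σt·ln s = -5.5102.
Normal system: [[88.0000, 18.0000]; [18.0000, 6]]·[k, ln C]ᵀ = [-5.5102, 1.9199]ᵀ.
Δ = 88.0000·6 − (18.0000)² = 204.0000; k = (-5.5102·6 − 18.0000·1.9199)/204.0000 = -0.33147, ln C = (88.0000·1.9199 − 18.0000·-5.5102)/204.0000 = 1.31440.

k = -0.331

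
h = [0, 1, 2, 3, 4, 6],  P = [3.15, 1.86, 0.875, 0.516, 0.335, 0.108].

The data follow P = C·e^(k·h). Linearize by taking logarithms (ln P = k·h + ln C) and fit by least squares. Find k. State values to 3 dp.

Taking logs, ln P = k·h + ln C, so regress ln P on h.
Σh = 16.0000, Σ(h)² = 66.0000, Σln P = -2.3464, Σh·ln P = -19.3597.
Equations: 66.0000·k + 16.0000·ln C = -19.3597;  16.0000·k + 6·ln C = -2.3464.
Solving (det = 140.0000): k = -0.56153, ln C = 1.10635.

k = -0.562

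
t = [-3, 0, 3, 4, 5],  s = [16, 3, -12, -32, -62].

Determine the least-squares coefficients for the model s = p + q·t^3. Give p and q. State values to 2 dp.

p = 2.17, q = -0.52

MᵀM·[p, q]ᵀ = Mᵀs reads: 5·p + 189·q = -87;  189·p + 21179·q = -10554.
(Σ1 = 5, Σt^3 = 189, Σt^3·t^3 = 21179, Σs = -87, Σt^3·s = -10554.)
Δ = 5·21179 − 189² = 70174.
p = ((-87)·21179 − 189·(-10554))/70174 = 152133/70174; q = (5·(-10554) − 189·(-87))/70174 = -36327/70174.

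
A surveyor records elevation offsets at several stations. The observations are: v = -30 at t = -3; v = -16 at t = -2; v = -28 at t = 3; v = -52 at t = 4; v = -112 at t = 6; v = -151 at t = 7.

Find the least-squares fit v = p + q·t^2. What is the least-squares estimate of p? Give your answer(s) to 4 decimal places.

With design matrix A, AᵀA = [[6, 123]; [123, 4131]] and Aᵀv = [-389, -12849]ᵀ.
det = 6·4131 − 123² = 9657.
p = ((-389)·4131 − 123·(-12849))/9657 = -2948/1073; q = (6·(-12849) − 123·(-389))/9657 = -9749/3219.

p = -2.7474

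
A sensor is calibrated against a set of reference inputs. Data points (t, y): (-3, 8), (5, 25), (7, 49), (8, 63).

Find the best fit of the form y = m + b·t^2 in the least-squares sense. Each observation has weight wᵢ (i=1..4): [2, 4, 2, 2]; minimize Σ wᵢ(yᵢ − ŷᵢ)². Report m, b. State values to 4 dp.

m = -0.3244, b = 0.9978

Entries of MᵀWM: Σwᵢ·1 = 10, Σwᵢ·t^2 = 344, Σwᵢ·t^2·t^2 = 15656.
And Σwᵢ·y = 340, Σwᵢ·t^2·y = 15510.
det = 10·15656 − 344² = 38224.
m = (340·15656 − 344·15510)/38224 = -775/2389; b = (10·15510 − 344·340)/38224 = 9535/9556.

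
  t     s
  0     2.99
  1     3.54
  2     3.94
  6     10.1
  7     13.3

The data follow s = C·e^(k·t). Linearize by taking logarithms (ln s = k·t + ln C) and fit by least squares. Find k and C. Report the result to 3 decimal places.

k = 0.216, C = 2.816

Taking logs, ln s = k·t + ln C, so regress ln s on t.
Sums: Σt = 16.0000, Σ(t)² = 90.0000, Σln s = 8.6309, Σt·ln s = 35.9960.
Normal system: [[90.0000, 16.0000]; [16.0000, 5]]·[k, ln C]ᵀ = [35.9960, 8.6309]ᵀ.
Slope k = (n·Σt·ln s − Σt·Σln s)/(n·Σ(t)² − (Σt)²) = (5·35.9960 − 16.0000·8.6309)/194.0000 = 0.21591; ln C = (Σln s − k·Σt)/n = 1.03527, so C = exp(1.03527) = 2.81587.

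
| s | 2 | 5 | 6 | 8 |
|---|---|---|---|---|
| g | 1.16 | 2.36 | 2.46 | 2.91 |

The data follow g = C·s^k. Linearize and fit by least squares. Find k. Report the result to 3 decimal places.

k = 0.675

Taking logs, ln g = k·ln s + ln C, so regress ln g on ln s.
AᵀA = [[10.6052, 6.1738]; [6.1738, 4]], rhs = [5.3189, 2.9754]ᵀ  (here Σln s = 6.1738, Σ(ln s)² = 10.6052, Σln g = 2.9754, Σln s·ln g = 5.3189).
Solving (det = 4.3053): k = 0.67500, ln C = -0.29797.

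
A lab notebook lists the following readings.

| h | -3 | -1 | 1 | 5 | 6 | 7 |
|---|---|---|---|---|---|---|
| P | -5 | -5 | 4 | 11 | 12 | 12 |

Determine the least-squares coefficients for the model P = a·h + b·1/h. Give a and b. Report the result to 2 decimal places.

a = 1.81, b = 2.59

From the data, Σh·h = 121, Σh·1/h = 6, Σ1/h·1/h = 96989/44100.
Right-hand side: Σh·P = 235, Σ1/h·P = 1741/105.
Eliminating b: (96989/44100)·(row 1) − 6·(row 2) gives (10148069/44100)·a = (96989/44100)·235 − 6·(1741/105) = 3681019/8820, so a = 18405095/10148069.
Then b = ((1741/105) − 6·(18405095/10148069))/(96989/44100) = 26296620/10148069.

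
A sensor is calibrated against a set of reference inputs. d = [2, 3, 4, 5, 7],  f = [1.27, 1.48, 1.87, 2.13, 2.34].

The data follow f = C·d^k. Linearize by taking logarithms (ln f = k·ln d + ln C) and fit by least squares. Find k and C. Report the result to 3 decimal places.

k = 0.522, C = 0.878

Taking logs, ln f = k·ln d + ln C, so regress ln f on ln d.
AᵀA = [[9.9861, 6.7334]; [6.7334, 5]], rhs = [4.3354, 2.8633]ᵀ  (here Σln d = 6.7334, Σ(ln d)² = 9.9861, Σln f = 2.8633, Σln d·ln f = 4.3354).
Solving (det = 4.5917): k = 0.52209, ln C = -0.13043, so C = exp(-0.13043) = 0.87772.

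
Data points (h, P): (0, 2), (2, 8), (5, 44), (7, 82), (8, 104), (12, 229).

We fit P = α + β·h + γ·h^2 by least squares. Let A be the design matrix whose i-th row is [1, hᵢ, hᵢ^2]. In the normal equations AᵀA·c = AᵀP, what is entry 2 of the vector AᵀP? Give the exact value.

4390

Entry 2 ↔ basis h, so (AᵀP)_{2} = Σᵢ (h)·Pᵢ = (0)·(2) + (2)·(8) + (5)·(44) + (7)·(82) + (8)·(104) + (12)·(229) = 4390.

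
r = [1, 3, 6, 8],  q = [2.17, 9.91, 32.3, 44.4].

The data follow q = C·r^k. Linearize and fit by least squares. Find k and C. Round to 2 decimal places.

Linearized form: ln q = k·ln r + ln C. From the 4 transformed points,
Sums: Σln r = 4.9698, Σ(ln r)² = 8.7414, Σln q = 10.3366, Σln r·ln q = 16.6340.
Normal system: [[8.7414, 4.9698]; [4.9698, 4]]·[k, ln C]ᵀ = [16.6340, 10.3366]ᵀ.
Slope k = (n·Σln r·ln q − Σln r·Σln q)/(n·Σ(ln r)² − (Σln r)²) = (4·16.6340 − 4.9698·10.3366)/10.2667 = 1.47713; ln C = (Σln q − k·Σln r)/n = 0.74888, so C = exp(0.74888) = 2.11463.

k = 1.48, C = 2.11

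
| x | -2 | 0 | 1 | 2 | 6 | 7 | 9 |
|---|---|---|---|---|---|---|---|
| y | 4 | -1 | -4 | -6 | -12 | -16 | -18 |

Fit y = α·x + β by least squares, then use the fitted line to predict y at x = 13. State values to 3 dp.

ŷ = -26.707

From the data, Σx·x = 175, Σx = 23, Σ1 = 7.
Moment sums: Σx·y = -370, Σy = -53.
MᵀM·[α, β]ᵀ = Mᵀy becomes [[175, 23]; [23, 7]]·[α, β]ᵀ = [-370, -53]ᵀ.
Δ = 175·7 − 23² = 696.
α = ((-370)·7 − 23·(-53))/696 = -457/232; β = (175·(-53) − 23·(-370))/696 = -255/232.
At x = 13: ŷ = (-457/232)·(13) + (-255/232)·(1) = -1549/58.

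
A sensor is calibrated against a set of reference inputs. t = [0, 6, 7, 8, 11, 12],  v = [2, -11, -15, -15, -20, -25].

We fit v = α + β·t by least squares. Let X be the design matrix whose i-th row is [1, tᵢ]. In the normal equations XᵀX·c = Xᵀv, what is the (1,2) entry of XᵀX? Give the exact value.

Row 1 ↔ basis 1, column 2 ↔ basis t, so (XᵀX)_{1,2} = Σᵢ t = (1)·(0) + (1)·(6) + (1)·(7) + (1)·(8) + (1)·(11) + (1)·(12) = 44.

44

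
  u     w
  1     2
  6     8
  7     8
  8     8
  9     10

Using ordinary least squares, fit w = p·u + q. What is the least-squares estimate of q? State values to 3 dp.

From the data, Σu·u = 231, Σu = 31, Σ1 = 5.
Right-hand side: Σu·w = 260, Σw = 36.
Δ = 231·5 − 31² = 194.
p = (260·5 − 31·36)/194 = 92/97; q = (231·36 − 31·260)/194 = 128/97.

q = 1.320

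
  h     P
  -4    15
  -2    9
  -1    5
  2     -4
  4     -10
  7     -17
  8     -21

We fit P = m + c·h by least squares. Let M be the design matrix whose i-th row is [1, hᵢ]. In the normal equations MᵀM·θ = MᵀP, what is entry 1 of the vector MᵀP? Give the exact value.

Entry 1 ↔ basis 1, so (MᵀP)_{1} = Σᵢ Pᵢ = (1)·(15) + (1)·(9) + (1)·(5) + (1)·(-4) + (1)·(-10) + (1)·(-17) + (1)·(-21) = -23.

-23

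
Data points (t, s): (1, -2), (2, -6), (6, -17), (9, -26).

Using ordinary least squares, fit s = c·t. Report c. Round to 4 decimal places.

MᵀM·[c]ᵀ = Mᵀs reads: 122·c = -350.
c = (-350)/122 = -2.86885.

c = -2.8689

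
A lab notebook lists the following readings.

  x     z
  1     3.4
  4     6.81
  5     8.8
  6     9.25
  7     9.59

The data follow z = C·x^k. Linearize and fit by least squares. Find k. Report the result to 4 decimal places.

k = 0.5506

Let Y = ln z. Fitting Y = k·ln x + ln C by least squares:
XᵀX = [[11.5091, 6.7334]; [6.7334, 5]], rhs = [14.5447, 9.8023]ᵀ  (here Σln x = 6.7334, Σ(ln x)² = 11.5091, Σln z = 9.8023, Σln x·ln z = 14.5447).
Solving (det = 12.2067): k = 0.55061, ln C = 1.21896.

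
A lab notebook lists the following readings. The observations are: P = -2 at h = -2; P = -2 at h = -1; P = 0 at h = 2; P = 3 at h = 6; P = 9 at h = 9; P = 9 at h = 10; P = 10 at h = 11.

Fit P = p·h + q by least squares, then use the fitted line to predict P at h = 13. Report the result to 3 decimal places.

P̂ = 11.764

The normal equations are: 347·p + 35·q = 305;  35·p + 7·q = 27.
Δ = 347·7 − 35² = 1204.
p = (305·7 − 35·27)/1204 = 85/86; q = (347·27 − 35·305)/1204 = -653/602.
At h = 13: P̂ = (85/86)·(13) + (-653/602)·(1) = 3541/301.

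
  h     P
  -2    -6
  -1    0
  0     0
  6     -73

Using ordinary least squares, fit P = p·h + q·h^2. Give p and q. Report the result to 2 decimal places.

The normal system XᵀX·[p, q]ᵀ = XᵀP is [[41, 207]; [207, 1313]]·[p, q]ᵀ = [-426, -2652]ᵀ.
Determinant 41·1313 − 207² = 10984.
p = ((-426)·1313 − 207·(-2652))/10984 = -5187/5492; q = (41·(-2652) − 207·(-426))/10984 = -10275/5492.

p = -0.94, q = -1.87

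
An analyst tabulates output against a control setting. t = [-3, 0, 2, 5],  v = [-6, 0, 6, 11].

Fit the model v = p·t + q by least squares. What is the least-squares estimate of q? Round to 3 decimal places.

Setting ∂/∂p … = 0 gives: 38·p + 4·q = 85;  4·p + 4·q = 11.
(Σt·t = 38, Σt = 4, Σ1 = 4, Σt·v = 85, Σv = 11.)
det = 38·4 − 4² = 136.
p = (85·4 − 4·11)/136 = 37/17; q = (38·11 − 4·85)/136 = 39/68.

q = 0.574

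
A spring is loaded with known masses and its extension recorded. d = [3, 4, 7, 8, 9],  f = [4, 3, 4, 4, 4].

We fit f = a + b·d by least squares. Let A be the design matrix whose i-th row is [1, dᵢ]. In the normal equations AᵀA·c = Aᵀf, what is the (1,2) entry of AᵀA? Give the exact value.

31

Row 1 ↔ basis 1, column 2 ↔ basis d, so (AᵀA)_{1,2} = Σᵢ d = (1)·(3) + (1)·(4) + (1)·(7) + (1)·(8) + (1)·(9) = 31.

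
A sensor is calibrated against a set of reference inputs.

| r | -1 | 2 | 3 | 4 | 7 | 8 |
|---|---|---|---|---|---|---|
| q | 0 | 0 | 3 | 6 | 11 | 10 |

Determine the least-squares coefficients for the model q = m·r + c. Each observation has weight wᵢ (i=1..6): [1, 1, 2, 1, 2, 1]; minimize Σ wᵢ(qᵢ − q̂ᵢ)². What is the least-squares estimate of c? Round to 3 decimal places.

c = -0.509

Sums needed: Σwᵢ·r·r = 201, Σwᵢ·r = 33, Σwᵢ·1 = 8.
For XᵀWq: Σwᵢ·r·q = 276, Σwᵢ·q = 44.
Normal equations: [[201, 33]; [33, 8]]·[m, c]ᵀ = [276, 44]ᵀ.
Eliminating c: 8·(row 1) − 33·(row 2) gives 519·m = 8·276 − 33·44 = 756, so m = 252/173.
Then c = (44 − 33·(252/173))/8 = -88/173.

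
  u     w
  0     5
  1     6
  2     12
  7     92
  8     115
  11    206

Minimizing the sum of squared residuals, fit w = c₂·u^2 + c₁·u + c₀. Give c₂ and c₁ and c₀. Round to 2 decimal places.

Compute the Gram sums: Σu^2·u^2 = 21155, Σu^2·u = 2195, Σu^2 = 239, Σu·u = 239, Σu = 29, Σ1 = 6.
Moment sums: Σu^2·w = 36848, Σu·w = 3860, Σw = 436.
Row-reducing yields c₂ = 7347/4904, c₁ = 9667/4904, c₀ = 8489/2452.

c₂ = 1.50, c₁ = 1.97, c₀ = 3.46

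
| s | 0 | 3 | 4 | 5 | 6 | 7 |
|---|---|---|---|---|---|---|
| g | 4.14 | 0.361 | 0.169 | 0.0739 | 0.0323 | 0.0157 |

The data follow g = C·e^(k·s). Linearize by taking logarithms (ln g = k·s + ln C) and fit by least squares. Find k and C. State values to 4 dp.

Linearized form: ln g = k·s + ln C. From the 6 transformed points,
Over the data: Σs = 25.0000, Σ(s)² = 135.0000, Σln g = -11.5679, Σs·ln g = -72.8681.
Normal system: [[135.0000, 25.0000]; [25.0000, 6]]·[k, ln C]ᵀ = [-72.8681, -11.5679]ᵀ.
Slope k = (n·Σs·ln g − Σs·Σln g)/(n·Σ(s)² − (Σs)²) = (6·-72.8681 − 25.0000·-11.5679)/185.0000 = -0.80006; ln C = (Σln g − k·Σs)/n = 1.40562, so C = exp(1.40562) = 4.07806.

k = -0.8001, C = 4.0781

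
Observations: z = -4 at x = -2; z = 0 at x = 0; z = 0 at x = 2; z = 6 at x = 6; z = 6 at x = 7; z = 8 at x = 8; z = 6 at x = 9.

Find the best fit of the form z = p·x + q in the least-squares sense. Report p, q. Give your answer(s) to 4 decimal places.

p = 1.0026, q = -1.1540

Entries of AᵀA: Σx·x = 238, Σx = 30, Σ1 = 7.
And Σx·z = 204, Σz = 22.
Δ = 238·7 − 30² = 766.
p = (204·7 − 30·22)/766 = 384/383; q = (238·22 − 30·204)/766 = -442/383.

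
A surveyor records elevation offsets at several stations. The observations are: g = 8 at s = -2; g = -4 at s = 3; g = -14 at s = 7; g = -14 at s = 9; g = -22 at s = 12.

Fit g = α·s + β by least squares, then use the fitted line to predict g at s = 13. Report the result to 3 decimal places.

ĝ = -24.303

XᵀX·[α, β]ᵀ = Xᵀg reads: 287·α + 29·β = -516;  29·α + 5·β = -46.
(Σs·s = 287, Σs = 29, Σ1 = 5, Σs·g = -516, Σg = -46.)
Δ = 287·5 − 29² = 594.
α = ((-516)·5 − 29·(-46))/594 = -623/297; β = (287·(-46) − 29·(-516))/594 = 881/297.
At s = 13: ĝ = (-623/297)·(13) + (881/297)·(1) = -802/33.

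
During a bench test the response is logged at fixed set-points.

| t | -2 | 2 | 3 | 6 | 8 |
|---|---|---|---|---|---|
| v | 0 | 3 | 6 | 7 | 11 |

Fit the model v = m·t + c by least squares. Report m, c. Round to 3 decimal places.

m = 1.051, c = 1.828

Entries of AᵀA: Σt·t = 117, Σt = 17, Σ1 = 5.
Right-hand side: Σt·v = 154, Σv = 27.
Determinant 117·5 − 17² = 296.
m = (154·5 − 17·27)/296 = 311/296; c = (117·27 − 17·154)/296 = 541/296.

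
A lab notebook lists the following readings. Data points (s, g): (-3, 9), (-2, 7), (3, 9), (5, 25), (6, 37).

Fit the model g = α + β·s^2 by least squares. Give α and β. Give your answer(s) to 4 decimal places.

α = 1.2235, β = 0.9745

Forming MᵀM = [[5, 83]; [83, 2099]] and Mᵀg = [87, 2147]ᵀ gives MᵀM·[α, β]ᵀ = Mᵀg.
det = 5·2099 − 83² = 3606.
α = (87·2099 − 83·2147)/3606 = 2206/1803; β = (5·2147 − 83·87)/3606 = 1757/1803.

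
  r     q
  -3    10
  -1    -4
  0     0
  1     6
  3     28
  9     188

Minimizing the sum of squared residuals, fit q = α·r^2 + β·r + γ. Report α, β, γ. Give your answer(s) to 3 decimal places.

α = 1.979, β = 3.096, γ = 0.037

Sums needed: Σr^2·r^2 = 6725, Σr^2·r = 729, Σr^2 = 101, Σr·r = 101, Σr = 9, Σ1 = 6.
Right-hand side: Σr^2·q = 15572, Σr·q = 1756, Σq = 228.
Inverting the 3×3 Gram matrix, [α, β, γ]ᵀ = [4503/2275, 35221/11375, 32/875]ᵀ.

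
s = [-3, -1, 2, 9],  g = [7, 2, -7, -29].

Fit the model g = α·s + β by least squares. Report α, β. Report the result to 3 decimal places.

α = -3.030, β = -1.447

Sums needed: Σs·s = 95, Σs = 7, Σ1 = 4.
For Xᵀg: Σs·g = -298, Σg = -27.
Normal equations: [[95, 7]; [7, 4]]·[α, β]ᵀ = [-298, -27]ᵀ.
Eliminating β: 4·(row 1) − 7·(row 2) gives 331·α = 4·(-298) − 7·(-27) = -1003, so α = -1003/331.
Then β = ((-27) − 7·(-1003/331))/4 = -479/331.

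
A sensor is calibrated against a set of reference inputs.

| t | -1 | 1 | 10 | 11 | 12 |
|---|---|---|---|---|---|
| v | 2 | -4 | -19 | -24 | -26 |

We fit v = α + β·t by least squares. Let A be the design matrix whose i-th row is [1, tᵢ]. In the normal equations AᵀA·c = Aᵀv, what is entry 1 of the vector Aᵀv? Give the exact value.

Entry 1 ↔ basis 1, so (Aᵀv)_{1} = Σᵢ vᵢ = (1)·(2) + (1)·(-4) + (1)·(-19) + (1)·(-24) + (1)·(-26) = -71.

-71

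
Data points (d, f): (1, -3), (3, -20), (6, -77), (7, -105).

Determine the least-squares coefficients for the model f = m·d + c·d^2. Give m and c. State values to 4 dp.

m = -0.4738, c = -2.0698

Compute the Gram sums: Σd·d = 95, Σd·d^2 = 587, Σd^2·d^2 = 3779.
Moment sums: Σd·f = -1260, Σd^2·f = -8100.
MᵀM·[m, c]ᵀ = Mᵀf becomes [[95, 587]; [587, 3779]]·[m, c]ᵀ = [-1260, -8100]ᵀ.
det = 95·3779 − 587² = 14436.
m = ((-1260)·3779 − 587·(-8100))/14436 = -190/401; c = (95·(-8100) − 587·(-1260))/14436 = -830/401.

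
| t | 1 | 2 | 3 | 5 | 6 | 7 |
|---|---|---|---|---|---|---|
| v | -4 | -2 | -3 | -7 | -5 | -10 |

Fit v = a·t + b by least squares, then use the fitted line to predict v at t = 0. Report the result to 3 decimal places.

Forming XᵀX = [[124, 24]; [24, 6]] and Xᵀv = [-152, -31]ᵀ gives XᵀX·[a, b]ᵀ = Xᵀv.
Eliminating b: 6·(row 1) − 24·(row 2) gives 168·a = 6·(-152) − 24·(-31) = -168, so a = -1.
Then b = ((-31) − 24·(-1))/6 = -7/6.
At t = 0: v̂ = (-1)·(0) + (-7/6)·(1) = -7/6.

v̂ = -1.167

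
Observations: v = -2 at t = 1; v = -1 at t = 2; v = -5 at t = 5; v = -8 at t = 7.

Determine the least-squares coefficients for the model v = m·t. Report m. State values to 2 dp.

Normal-equation sums: Σt·t = 79.
For Xᵀv: Σt·v = -85.
So XᵀX·[m]ᵀ = Xᵀv: [[79]]·[m]ᵀ = [-85]ᵀ.
Hence m = -85 / 79 ≈ -1.07595.

m = -1.08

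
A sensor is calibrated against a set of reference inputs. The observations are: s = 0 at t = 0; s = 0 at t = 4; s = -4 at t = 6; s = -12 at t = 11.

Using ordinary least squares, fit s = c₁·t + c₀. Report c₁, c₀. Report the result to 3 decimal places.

From the data, Σt·t = 173, Σt = 21, Σ1 = 4.
And Σt·s = -156, Σs = -16.
So XᵀX·[c₁, c₀]ᵀ = Xᵀs: [[173, 21]; [21, 4]]·[c₁, c₀]ᵀ = [-156, -16]ᵀ.
det = 173·4 − 21² = 251.
c₁ = ((-156)·4 − 21·(-16))/251 = -288/251; c₀ = (173·(-16) − 21·(-156))/251 = 508/251.

c₁ = -1.147, c₀ = 2.024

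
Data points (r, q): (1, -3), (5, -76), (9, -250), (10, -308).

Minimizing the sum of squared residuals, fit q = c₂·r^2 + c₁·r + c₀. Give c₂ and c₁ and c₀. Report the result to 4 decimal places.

c₂ = -3.1238, c₁ = 0.4236, c₀ = -0.2394

Entries of MᵀM: Σr^2·r^2 = 17187, Σr^2·r = 1855, Σr^2 = 207, Σr·r = 207, Σr = 25, Σ1 = 4.
Moment sums: Σr^2·q = -52953, Σr·q = -5713, Σq = -637.
MᵀM·[c₂, c₁, c₀]ᵀ = Mᵀq becomes [[17187, 1855, 207]; [1855, 207, 25]; [207, 25, 4]]·[c₂, c₁, c₀]ᵀ = [-52953, -5713, -637]ᵀ.
Row-reducing yields c₂ = -42459/13592, c₁ = 5757/13592, c₀ = -1627/6796.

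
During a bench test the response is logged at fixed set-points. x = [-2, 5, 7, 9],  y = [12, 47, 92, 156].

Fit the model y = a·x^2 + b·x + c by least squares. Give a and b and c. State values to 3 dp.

a = 2.035, b = -1.195, c = 1.515

With design matrix M, MᵀM = [[9603, 1189, 159]; [1189, 159, 19]; [159, 19, 4]] and Mᵀy = [18367, 2259, 307]ᵀ.
Inverting the 3×3 Gram matrix, [a, b, c]ᵀ = [30573/15020, -89729/75100, 56877/37550]ᵀ.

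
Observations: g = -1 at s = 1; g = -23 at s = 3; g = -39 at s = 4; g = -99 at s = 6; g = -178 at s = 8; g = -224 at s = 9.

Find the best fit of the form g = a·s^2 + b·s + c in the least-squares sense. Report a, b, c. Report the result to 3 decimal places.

Setting ∂/∂a … = 0 gives: 12291·a + 1549·b + 207·c = -33932;  1549·a + 207·b + 31·c = -4260;  207·a + 31·b + 6·c = -564.
Row-reducing yields a = -6086/2109, b = 566/703, c = 2948/2109.

a = -2.886, b = 0.805, c = 1.398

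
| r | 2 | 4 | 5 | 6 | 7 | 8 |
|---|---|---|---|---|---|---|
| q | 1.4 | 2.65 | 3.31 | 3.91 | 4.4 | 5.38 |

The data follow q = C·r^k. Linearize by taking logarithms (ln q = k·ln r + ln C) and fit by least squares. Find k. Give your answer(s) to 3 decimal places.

k = 0.949

Let Y = ln q. Fitting Y = k·ln r + ln C by least squares:
Σln r = 9.5060, Σ(ln r)² = 16.3136, Σln q = 7.0358, Σln r·ln q = 12.3359.
Normal system: [[16.3136, 9.5060]; [9.5060, 6]]·[k, ln C]ᵀ = [12.3359, 7.0358]ᵀ.
Δ = 16.3136·6 − (9.5060)² = 7.5177; k = (12.3359·6 − 9.5060·7.0358)/7.5177 = 0.94884, ln C = (16.3136·7.0358 − 9.5060·12.3359)/7.5177 = -0.33065.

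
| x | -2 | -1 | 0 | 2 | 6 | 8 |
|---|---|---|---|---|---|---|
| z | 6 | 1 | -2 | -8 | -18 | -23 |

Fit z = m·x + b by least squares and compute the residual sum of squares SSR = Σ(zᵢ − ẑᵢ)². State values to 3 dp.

Normal-equation sums: Σx·x = 109, Σx = 13, Σ1 = 6.
Moment sums: Σx·z = -321, Σz = -44.
Eliminating b: 6·(row 1) − 13·(row 2) gives 485·m = 6·(-321) − 13·(-44) = -1354, so m = -1354/485.
Then b = ((-44) − 13·(-1354/485))/6 = -623/485.
Residuals: 165/97, -246/485, -347/485, -549/485, 17/485, 60/97; SSR = 2584/485.

SSR = 5.328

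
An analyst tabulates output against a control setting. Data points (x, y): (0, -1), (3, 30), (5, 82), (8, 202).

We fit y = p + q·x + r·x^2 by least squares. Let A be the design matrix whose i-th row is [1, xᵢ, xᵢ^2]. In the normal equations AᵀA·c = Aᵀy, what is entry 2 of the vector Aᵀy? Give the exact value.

Entry 2 ↔ basis x, so (Aᵀy)_{2} = Σᵢ (x)·yᵢ = (0)·(-1) + (3)·(30) + (5)·(82) + (8)·(202) = 2116.

2116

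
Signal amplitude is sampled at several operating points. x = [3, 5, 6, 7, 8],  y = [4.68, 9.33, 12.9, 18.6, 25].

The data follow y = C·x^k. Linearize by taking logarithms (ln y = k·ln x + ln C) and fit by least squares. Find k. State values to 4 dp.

k = 1.6850

Taking logs, ln y = k·ln x + ln C, so regress ln y on ln x.
Σln x = 8.5252, Σ(ln x)² = 15.1183, Σln y = 12.4758, Σln x·ln y = 22.2533.
Equations: 15.1183·k + 8.5252·ln C = 22.2533;  8.5252·k + 5·ln C = 12.4758.
Δ = 15.1183·5 − (8.5252)² = 2.9130; k = (22.2533·5 − 8.5252·12.4758)/2.9130 = 1.68502, ln C = (15.1183·12.4758 − 8.5252·22.2533)/2.9130 = -0.37786.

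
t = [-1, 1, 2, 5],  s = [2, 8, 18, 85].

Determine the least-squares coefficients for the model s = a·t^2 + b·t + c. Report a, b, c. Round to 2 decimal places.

a = 2.78, b = 2.67, c = 2.01

Sums needed: Σt^2·t^2 = 643, Σt^2·t = 133, Σt^2 = 31, Σt·t = 31, Σt = 7, Σ1 = 4.
For Xᵀs: Σt^2·s = 2207, Σt·s = 467, Σs = 113.
Normal equations: [[643, 133, 31]; [133, 31, 7]; [31, 7, 4]]·[a, b, c]ᵀ = [2207, 467, 113]ᵀ.
Row-reducing yields a = 167/60, b = 267/100, c = 301/150.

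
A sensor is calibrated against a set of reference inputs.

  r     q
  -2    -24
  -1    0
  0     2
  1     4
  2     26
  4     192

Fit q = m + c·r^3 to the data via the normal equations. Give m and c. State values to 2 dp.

From the data, Σ1 = 6, Σr^3 = 64, Σr^3·r^3 = 4226.
Moment sums: Σq = 200, Σr^3·q = 12692.
Eliminating c: 4226·(row 1) − 64·(row 2) gives 21260·m = 4226·200 − 64·12692 = 32912, so m = 8228/5315.
Then c = (12692 − 64·(8228/5315))/4226 = 15838/5315.

m = 1.55, c = 2.98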